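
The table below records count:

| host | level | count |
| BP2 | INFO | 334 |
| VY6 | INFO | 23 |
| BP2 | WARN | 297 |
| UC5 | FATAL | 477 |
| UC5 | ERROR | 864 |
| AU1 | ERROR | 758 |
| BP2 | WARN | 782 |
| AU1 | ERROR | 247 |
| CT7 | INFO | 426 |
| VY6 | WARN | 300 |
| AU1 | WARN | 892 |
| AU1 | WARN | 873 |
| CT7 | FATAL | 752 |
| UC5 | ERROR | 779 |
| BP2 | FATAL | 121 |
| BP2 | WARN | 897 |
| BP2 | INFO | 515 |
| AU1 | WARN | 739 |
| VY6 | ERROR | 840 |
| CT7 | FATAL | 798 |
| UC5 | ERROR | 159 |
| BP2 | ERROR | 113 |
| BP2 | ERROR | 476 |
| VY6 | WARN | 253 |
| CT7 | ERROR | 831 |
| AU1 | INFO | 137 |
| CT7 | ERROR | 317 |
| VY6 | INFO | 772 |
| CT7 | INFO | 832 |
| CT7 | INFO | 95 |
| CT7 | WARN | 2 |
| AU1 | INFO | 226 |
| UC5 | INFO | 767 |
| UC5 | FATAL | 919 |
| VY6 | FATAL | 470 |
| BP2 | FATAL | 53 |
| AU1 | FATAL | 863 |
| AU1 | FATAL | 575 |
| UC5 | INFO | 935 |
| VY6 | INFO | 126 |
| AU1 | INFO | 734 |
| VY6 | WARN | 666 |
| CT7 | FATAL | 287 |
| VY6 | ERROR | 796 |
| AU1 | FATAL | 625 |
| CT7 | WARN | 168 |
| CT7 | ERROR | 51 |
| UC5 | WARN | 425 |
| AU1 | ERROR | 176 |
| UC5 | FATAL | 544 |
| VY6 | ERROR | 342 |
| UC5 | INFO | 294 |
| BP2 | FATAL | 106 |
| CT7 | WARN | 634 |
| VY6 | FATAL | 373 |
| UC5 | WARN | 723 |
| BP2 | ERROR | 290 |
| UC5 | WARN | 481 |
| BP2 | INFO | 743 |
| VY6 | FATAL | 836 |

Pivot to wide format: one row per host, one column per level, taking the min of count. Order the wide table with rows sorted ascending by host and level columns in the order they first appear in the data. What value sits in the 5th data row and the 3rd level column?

373

With rows sorted ascending by host, row 5 is host=VY6. level columns in first-appearance order: INFO, WARN, FATAL, ERROR; column 3 is FATAL.
Long rows with host=VY6, level=FATAL: min(470, 373, 836) = 373.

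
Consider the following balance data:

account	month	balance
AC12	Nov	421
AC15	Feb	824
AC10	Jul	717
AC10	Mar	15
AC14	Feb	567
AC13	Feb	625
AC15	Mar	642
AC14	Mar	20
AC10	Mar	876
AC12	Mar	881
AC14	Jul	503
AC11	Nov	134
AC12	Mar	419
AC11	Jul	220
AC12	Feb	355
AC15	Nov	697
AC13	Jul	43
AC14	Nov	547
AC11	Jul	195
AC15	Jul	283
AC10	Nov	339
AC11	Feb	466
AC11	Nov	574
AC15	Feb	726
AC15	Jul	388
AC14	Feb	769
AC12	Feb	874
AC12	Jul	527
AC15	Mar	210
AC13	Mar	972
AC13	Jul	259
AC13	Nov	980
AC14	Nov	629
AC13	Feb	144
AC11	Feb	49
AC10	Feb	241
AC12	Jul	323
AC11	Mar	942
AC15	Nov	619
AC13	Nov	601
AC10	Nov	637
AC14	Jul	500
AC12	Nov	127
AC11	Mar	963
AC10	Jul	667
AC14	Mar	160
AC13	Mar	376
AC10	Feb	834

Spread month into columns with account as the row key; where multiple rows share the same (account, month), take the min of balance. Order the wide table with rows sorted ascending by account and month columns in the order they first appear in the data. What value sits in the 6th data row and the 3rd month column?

283

With rows sorted ascending by account, row 6 is account=AC15. month columns in first-appearance order: Nov, Feb, Jul, Mar; column 3 is Jul.
Long rows with account=AC15, month=Jul: min(283, 388) = 283.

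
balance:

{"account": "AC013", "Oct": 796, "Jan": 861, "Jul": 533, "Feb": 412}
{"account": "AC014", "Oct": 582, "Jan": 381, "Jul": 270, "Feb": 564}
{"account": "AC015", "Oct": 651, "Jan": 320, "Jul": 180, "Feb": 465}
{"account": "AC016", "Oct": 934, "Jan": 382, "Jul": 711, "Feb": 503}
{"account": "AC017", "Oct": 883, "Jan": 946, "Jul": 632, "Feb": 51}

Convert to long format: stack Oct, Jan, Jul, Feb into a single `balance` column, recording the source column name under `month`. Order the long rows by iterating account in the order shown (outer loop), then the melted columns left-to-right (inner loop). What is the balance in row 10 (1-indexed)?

20 rows total (5 × 4). Row 10: index ⌊(10-1)/4⌋ = 2 into account → AC015; (10-1) mod 4 = 1 into the melted columns → Jan.
So row 10 is (AC015, Jan, 320); balance = 320.

320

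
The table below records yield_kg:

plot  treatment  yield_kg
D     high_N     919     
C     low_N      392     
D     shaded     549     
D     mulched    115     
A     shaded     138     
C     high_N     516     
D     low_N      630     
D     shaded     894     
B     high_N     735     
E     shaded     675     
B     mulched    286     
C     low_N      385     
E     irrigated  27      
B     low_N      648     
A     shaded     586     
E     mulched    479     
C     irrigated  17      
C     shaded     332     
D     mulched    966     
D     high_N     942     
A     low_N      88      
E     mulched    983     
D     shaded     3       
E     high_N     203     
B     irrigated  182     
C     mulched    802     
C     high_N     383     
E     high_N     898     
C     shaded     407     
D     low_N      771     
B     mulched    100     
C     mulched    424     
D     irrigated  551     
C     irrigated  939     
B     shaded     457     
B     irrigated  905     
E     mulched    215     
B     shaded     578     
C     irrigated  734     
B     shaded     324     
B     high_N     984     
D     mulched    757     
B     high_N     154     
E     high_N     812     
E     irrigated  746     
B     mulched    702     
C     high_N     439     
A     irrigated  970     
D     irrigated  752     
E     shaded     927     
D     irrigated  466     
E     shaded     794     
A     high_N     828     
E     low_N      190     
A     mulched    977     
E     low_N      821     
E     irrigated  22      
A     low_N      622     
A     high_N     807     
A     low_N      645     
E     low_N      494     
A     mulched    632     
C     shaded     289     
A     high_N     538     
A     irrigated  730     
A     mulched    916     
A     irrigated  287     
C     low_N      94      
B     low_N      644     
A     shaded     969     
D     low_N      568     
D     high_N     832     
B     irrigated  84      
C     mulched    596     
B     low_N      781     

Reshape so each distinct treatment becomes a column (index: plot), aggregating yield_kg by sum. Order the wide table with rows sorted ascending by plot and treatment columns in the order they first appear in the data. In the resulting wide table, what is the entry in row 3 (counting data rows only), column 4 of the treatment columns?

1822

With rows sorted ascending by plot, row 3 is plot=C. treatment columns in first-appearance order: high_N, low_N, shaded, mulched, irrigated; column 4 is mulched.
Long rows with plot=C, treatment=mulched: 802 + 424 + 596 = 1822.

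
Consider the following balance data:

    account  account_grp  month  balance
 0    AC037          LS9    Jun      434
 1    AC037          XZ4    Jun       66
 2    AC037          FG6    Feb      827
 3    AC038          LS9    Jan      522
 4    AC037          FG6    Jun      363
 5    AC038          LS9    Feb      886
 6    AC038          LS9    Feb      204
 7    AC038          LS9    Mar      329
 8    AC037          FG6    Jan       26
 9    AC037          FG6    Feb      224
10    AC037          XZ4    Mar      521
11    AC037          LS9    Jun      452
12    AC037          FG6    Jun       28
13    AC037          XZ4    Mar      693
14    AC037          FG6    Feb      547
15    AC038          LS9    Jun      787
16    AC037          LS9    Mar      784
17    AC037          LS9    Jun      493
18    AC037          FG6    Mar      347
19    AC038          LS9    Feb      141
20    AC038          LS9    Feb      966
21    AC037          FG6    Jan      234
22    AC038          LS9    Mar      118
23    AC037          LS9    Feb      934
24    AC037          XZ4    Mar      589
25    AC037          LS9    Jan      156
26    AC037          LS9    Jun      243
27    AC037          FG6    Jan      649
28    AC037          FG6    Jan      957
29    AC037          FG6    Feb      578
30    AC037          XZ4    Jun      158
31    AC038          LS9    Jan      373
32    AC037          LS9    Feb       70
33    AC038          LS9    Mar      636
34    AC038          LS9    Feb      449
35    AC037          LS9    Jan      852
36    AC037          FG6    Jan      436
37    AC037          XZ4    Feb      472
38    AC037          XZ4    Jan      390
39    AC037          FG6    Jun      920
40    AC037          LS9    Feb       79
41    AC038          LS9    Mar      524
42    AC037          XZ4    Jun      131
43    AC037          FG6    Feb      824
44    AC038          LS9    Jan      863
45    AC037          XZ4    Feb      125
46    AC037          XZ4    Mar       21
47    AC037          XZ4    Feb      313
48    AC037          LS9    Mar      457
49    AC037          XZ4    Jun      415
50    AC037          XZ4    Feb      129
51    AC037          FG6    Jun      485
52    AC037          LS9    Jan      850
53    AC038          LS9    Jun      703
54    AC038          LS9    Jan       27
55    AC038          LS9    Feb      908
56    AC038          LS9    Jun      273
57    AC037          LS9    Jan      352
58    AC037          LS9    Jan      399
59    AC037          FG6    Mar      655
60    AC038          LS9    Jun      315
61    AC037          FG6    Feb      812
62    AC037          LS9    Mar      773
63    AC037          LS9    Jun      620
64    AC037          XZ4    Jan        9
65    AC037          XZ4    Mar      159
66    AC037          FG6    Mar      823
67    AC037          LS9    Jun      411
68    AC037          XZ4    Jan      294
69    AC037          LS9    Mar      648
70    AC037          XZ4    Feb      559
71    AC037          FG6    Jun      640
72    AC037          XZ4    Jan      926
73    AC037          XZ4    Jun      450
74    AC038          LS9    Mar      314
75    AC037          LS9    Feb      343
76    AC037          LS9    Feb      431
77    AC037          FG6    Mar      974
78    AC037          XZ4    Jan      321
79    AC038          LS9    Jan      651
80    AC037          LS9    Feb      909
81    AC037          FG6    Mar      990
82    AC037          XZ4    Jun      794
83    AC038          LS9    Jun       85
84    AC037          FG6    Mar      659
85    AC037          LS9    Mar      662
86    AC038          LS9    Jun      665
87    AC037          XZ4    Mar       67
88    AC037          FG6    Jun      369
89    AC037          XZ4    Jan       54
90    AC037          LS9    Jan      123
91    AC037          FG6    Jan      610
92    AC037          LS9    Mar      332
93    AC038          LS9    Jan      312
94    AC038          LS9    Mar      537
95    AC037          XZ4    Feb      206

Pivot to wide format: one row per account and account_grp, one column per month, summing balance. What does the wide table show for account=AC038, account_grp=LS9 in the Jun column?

2828

Rows with account=AC038, account_grp=LS9 and month=Jun: balance values are 787, 703, 273, 315, 85, 665.
787 + 703 + 273 + 315 + 85 + 665 = 2828.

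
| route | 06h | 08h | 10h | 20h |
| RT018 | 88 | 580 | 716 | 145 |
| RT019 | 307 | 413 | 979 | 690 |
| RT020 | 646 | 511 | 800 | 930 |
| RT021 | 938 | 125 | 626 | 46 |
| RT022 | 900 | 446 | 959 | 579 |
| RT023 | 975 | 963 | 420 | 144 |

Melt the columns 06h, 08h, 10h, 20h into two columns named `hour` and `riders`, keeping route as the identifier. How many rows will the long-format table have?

24

6 route values × 4 melted columns = 24 rows.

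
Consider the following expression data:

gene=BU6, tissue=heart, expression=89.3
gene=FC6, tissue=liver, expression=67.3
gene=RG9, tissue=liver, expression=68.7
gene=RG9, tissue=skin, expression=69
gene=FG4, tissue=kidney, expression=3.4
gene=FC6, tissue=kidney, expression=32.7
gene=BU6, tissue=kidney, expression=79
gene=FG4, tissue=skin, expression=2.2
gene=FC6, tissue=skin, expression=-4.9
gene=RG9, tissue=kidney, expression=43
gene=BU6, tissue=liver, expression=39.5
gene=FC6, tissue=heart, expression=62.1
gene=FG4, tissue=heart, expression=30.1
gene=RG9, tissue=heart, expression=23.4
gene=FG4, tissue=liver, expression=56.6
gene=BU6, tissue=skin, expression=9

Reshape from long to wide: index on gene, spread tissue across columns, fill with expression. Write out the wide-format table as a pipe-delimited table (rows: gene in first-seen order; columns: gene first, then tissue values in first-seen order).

Columns: gene plus the 4 distinct tissue values (heart, liver, skin, kidney).
For example, row BU6 column heart takes expression=89.3 from the long row (BU6, heart).

| gene | heart | liver | skin | kidney |
| BU6 | 89.3 | 39.5 | 9 | 79 |
| FC6 | 62.1 | 67.3 | -4.9 | 32.7 |
| RG9 | 23.4 | 68.7 | 69 | 43 |
| FG4 | 30.1 | 56.6 | 2.2 | 3.4 |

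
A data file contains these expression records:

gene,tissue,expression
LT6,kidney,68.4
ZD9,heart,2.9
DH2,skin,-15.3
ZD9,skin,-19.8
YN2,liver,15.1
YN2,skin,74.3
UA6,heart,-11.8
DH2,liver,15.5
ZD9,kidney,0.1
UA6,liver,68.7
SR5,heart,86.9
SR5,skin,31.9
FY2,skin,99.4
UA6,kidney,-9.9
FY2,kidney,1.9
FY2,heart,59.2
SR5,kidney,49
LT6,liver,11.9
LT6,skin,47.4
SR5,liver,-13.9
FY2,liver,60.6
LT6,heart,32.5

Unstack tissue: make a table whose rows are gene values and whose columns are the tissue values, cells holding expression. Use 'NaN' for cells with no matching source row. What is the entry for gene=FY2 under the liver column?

The long row with gene=FY2, tissue=liver has expression=60.6.

60.6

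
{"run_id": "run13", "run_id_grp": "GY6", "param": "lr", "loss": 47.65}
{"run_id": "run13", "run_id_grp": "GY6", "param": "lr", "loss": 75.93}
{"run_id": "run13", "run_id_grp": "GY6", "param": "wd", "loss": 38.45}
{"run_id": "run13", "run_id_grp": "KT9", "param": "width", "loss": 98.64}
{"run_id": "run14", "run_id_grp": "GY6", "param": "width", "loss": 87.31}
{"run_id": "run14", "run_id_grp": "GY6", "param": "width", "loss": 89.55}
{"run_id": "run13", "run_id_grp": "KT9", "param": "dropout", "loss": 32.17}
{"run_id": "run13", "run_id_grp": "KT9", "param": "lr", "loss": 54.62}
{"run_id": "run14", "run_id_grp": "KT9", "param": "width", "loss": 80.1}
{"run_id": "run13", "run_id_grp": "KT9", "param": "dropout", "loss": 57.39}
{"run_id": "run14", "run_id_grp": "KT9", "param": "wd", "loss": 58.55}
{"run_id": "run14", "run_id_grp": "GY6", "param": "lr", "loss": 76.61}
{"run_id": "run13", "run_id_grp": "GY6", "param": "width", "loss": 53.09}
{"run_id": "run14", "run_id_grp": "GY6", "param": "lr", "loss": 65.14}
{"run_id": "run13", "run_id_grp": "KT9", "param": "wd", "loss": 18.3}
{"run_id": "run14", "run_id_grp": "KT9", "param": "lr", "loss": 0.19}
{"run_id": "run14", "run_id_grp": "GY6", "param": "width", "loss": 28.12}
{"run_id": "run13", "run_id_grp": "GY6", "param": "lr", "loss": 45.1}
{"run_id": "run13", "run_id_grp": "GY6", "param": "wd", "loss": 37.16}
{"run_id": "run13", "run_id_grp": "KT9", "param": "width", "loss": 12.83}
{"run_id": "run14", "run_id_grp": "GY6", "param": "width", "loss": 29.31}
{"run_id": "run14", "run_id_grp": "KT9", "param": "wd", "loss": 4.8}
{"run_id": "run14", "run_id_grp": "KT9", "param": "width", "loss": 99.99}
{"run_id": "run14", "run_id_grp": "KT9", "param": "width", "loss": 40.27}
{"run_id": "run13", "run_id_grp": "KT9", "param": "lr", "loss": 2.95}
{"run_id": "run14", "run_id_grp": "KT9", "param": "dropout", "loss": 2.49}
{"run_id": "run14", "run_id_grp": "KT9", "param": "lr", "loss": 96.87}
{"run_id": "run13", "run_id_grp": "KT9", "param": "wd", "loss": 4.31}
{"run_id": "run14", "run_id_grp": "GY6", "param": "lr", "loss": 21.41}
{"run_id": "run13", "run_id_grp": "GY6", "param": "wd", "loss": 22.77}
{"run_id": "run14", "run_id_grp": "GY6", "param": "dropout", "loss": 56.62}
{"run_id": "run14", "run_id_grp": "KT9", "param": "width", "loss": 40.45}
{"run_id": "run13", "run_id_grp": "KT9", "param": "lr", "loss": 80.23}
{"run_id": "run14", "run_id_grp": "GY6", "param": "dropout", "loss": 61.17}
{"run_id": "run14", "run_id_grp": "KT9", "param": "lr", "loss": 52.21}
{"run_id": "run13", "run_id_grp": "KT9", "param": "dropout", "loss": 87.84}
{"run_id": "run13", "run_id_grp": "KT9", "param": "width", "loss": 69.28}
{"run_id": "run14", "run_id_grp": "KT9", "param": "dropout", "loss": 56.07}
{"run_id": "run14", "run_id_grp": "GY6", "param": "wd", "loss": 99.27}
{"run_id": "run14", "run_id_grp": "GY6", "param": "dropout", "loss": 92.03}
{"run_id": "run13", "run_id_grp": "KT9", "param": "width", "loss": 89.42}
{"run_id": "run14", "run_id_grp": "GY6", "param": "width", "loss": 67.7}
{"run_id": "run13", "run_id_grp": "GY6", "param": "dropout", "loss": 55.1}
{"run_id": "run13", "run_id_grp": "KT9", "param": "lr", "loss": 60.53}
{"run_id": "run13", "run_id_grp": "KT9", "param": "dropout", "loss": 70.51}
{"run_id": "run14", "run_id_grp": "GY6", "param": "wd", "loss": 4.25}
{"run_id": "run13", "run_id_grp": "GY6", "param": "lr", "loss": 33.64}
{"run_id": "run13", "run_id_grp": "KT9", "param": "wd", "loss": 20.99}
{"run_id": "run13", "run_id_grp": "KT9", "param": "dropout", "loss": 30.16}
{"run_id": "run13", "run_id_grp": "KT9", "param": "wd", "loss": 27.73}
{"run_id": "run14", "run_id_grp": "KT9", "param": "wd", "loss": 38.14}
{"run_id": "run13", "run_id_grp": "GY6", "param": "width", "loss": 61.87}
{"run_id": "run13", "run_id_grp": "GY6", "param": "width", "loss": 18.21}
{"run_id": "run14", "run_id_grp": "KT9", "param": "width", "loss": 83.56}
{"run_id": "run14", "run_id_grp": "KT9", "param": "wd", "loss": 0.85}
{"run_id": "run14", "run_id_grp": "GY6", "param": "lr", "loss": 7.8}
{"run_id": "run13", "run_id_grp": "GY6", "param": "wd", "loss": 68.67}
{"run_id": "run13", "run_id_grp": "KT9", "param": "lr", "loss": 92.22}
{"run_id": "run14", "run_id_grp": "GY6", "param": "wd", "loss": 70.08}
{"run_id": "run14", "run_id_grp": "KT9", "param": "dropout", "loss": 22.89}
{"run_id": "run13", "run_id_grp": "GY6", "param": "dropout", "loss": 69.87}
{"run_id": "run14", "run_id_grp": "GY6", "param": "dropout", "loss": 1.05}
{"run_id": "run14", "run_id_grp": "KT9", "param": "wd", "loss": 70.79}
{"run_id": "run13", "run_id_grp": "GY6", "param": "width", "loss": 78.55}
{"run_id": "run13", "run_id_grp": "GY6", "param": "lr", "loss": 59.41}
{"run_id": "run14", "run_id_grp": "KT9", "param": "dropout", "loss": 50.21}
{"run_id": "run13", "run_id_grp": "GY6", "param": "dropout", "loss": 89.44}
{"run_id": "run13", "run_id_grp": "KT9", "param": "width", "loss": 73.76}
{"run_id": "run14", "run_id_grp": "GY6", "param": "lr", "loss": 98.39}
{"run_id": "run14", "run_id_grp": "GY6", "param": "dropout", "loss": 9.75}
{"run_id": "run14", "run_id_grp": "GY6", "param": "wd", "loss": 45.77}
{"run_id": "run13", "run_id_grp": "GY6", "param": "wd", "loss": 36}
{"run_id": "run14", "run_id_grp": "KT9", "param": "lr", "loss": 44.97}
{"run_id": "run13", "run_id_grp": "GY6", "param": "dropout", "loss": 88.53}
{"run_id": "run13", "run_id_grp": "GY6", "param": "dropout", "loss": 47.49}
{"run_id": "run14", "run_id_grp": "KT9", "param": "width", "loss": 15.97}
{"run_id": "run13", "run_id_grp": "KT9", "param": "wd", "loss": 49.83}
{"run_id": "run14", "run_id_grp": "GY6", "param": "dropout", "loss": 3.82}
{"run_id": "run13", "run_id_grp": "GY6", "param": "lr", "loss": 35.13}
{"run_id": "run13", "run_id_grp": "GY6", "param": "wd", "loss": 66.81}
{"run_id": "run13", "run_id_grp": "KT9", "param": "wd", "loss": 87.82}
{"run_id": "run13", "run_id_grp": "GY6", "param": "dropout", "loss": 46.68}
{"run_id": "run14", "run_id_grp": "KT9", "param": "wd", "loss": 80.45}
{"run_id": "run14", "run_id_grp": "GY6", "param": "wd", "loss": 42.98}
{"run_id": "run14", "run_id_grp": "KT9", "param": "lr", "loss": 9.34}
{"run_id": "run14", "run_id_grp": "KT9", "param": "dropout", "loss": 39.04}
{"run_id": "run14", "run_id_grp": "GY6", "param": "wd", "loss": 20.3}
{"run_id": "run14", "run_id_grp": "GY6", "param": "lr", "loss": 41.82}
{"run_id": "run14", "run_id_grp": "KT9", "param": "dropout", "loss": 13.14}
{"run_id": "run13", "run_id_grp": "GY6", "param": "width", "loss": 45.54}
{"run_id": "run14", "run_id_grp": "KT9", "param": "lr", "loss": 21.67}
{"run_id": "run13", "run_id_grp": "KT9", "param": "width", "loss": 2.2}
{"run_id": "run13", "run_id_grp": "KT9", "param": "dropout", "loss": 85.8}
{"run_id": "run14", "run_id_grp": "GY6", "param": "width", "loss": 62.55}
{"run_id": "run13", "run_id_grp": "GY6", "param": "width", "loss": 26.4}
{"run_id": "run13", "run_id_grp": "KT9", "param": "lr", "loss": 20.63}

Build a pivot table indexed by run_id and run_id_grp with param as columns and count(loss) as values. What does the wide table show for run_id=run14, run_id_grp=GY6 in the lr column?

6

Rows with run_id=run14, run_id_grp=GY6 and param=lr: loss values are 76.61, 65.14, 21.41, 7.8, 98.39, 41.82.
6 rows match — count = 6.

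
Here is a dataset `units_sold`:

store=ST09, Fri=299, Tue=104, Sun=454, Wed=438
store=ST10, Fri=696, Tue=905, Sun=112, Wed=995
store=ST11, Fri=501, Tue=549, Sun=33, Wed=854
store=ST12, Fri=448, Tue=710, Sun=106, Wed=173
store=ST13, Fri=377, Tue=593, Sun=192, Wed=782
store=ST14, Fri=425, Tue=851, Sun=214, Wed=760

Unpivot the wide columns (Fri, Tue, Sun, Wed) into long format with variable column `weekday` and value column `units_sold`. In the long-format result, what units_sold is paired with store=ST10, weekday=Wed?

995

Unpivoting turns each (store, wide-column) pair into one long row.
The wide cell at row ST10, column Wed holds 995, so the long row (ST10, Wed) has units_sold=995.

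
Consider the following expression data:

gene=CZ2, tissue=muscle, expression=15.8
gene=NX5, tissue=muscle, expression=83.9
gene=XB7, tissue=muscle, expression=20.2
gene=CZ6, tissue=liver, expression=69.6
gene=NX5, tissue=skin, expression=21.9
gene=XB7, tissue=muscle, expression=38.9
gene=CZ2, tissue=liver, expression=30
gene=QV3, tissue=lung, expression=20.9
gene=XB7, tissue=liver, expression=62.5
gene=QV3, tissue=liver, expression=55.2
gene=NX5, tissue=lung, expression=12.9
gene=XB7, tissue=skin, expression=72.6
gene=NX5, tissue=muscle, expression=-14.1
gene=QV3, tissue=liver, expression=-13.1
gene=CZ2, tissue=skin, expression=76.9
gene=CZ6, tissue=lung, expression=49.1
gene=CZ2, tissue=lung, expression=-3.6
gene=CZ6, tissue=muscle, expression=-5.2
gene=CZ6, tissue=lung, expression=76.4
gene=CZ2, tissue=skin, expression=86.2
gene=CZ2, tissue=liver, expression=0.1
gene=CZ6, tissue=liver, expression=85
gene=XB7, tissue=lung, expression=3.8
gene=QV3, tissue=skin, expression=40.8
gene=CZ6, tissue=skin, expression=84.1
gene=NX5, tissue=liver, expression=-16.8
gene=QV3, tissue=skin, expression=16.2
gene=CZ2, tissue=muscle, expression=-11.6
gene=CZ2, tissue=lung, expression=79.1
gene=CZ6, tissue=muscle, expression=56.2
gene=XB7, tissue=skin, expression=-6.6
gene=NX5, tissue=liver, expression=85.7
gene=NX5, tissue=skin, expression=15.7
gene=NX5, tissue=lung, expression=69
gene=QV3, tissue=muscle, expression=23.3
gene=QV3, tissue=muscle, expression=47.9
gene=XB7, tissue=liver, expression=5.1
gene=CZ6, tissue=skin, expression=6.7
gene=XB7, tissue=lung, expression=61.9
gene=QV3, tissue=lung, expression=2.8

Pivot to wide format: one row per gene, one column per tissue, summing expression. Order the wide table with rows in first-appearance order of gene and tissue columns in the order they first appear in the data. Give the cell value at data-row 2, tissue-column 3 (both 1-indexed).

With rows in first-appearance order of gene, row 2 is gene=NX5. tissue columns in first-appearance order: muscle, liver, skin, lung; column 3 is skin.
Long rows with gene=NX5, tissue=skin: 21.9 + 15.7 = 37.6.

37.6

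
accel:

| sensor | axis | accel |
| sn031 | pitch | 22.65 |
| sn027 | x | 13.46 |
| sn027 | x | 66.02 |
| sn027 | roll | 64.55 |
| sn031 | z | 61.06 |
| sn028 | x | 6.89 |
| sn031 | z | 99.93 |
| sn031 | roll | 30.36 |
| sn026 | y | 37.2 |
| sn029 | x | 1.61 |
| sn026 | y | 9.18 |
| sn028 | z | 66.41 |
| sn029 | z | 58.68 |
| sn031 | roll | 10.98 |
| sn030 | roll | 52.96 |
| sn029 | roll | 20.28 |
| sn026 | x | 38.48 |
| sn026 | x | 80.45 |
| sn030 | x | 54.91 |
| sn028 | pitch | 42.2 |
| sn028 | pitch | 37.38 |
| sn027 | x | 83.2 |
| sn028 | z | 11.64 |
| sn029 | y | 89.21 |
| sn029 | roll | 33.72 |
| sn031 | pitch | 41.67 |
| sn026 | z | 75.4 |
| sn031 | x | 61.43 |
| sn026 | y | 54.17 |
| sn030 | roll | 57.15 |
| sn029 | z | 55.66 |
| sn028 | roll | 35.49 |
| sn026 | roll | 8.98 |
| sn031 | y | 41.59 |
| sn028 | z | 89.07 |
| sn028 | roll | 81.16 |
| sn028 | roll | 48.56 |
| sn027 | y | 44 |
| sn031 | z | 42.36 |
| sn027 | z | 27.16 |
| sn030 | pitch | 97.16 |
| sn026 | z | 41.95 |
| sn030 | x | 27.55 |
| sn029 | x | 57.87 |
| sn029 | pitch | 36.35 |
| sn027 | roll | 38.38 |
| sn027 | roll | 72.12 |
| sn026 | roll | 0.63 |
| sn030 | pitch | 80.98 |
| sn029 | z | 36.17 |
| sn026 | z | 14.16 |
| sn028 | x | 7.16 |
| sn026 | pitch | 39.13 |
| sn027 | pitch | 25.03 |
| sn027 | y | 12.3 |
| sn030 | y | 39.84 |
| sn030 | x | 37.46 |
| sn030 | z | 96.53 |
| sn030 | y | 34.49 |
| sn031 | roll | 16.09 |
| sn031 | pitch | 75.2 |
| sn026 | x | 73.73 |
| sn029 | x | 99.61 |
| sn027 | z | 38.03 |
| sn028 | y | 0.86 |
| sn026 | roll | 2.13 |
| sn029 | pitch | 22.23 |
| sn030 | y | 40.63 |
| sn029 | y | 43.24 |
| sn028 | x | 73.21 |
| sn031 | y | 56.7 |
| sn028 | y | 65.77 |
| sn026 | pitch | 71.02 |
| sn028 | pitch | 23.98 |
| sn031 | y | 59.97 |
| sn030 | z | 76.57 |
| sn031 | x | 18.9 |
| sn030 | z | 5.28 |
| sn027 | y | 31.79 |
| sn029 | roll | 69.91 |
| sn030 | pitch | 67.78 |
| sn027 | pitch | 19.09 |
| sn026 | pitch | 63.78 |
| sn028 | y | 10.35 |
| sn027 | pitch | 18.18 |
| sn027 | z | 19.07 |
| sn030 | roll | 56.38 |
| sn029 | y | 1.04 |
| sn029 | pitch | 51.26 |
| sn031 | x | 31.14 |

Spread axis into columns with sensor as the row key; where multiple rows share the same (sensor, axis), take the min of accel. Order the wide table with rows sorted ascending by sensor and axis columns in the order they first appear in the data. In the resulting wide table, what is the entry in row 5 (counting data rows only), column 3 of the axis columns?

With rows sorted ascending by sensor, row 5 is sensor=sn030. axis columns in first-appearance order: pitch, x, roll, z, y; column 3 is roll.
Long rows with sensor=sn030, axis=roll: min(52.96, 57.15, 56.38) = 52.96.

52.96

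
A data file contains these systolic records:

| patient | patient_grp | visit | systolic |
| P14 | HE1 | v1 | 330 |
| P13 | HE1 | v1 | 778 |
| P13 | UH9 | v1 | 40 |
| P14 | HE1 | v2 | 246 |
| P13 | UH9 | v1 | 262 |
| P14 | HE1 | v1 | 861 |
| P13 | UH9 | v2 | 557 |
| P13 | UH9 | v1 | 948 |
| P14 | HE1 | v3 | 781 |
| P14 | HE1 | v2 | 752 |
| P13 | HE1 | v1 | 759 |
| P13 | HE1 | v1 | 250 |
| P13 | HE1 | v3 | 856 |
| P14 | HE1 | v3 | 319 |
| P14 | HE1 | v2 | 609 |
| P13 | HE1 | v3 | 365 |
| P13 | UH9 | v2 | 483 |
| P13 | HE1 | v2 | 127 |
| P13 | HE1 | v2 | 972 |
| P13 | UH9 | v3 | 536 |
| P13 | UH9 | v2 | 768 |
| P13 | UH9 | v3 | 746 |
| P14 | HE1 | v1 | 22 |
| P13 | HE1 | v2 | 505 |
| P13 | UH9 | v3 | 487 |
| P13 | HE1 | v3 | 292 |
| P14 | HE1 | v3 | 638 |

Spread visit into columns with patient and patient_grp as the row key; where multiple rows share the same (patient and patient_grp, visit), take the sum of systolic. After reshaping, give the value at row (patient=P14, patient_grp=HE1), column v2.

1607

Rows with patient=P14, patient_grp=HE1 and visit=v2: systolic values are 246, 752, 609.
246 + 752 + 609 = 1607.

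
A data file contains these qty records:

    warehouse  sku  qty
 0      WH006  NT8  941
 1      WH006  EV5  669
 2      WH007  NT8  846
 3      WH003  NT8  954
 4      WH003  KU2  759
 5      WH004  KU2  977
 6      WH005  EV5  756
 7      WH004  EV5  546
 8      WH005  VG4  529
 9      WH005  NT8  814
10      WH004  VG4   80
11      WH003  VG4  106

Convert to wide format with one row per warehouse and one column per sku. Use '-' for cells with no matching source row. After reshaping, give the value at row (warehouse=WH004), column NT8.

-

No long-format row has warehouse=WH004 and sku=NT8, so the cell is -.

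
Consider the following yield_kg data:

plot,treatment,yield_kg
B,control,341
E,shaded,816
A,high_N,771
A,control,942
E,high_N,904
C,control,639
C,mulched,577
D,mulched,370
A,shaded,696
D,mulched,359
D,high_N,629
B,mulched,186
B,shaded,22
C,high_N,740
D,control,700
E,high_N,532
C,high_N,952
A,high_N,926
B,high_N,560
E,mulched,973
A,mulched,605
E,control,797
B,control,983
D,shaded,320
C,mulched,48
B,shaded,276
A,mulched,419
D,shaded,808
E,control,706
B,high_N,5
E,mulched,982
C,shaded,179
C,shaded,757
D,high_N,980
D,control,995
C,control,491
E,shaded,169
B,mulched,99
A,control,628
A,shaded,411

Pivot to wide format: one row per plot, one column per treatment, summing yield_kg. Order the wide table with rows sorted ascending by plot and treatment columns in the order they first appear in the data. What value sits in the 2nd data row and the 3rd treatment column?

With rows sorted ascending by plot, row 2 is plot=B. treatment columns in first-appearance order: control, shaded, high_N, mulched; column 3 is high_N.
Long rows with plot=B, treatment=high_N: 560 + 5 = 565.

565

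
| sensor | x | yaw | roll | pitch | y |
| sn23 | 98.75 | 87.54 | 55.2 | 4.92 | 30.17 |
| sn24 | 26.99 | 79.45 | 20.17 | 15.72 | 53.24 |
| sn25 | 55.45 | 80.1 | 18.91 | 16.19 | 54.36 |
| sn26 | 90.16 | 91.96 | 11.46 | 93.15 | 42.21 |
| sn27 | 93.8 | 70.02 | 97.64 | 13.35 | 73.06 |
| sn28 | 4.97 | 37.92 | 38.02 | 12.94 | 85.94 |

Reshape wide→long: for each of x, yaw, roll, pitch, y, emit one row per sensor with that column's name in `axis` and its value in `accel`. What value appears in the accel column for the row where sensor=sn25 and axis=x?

55.45

Unpivoting turns each (sensor, wide-column) pair into one long row.
The wide cell at row sn25, column x holds 55.45, so the long row (sn25, x) has accel=55.45.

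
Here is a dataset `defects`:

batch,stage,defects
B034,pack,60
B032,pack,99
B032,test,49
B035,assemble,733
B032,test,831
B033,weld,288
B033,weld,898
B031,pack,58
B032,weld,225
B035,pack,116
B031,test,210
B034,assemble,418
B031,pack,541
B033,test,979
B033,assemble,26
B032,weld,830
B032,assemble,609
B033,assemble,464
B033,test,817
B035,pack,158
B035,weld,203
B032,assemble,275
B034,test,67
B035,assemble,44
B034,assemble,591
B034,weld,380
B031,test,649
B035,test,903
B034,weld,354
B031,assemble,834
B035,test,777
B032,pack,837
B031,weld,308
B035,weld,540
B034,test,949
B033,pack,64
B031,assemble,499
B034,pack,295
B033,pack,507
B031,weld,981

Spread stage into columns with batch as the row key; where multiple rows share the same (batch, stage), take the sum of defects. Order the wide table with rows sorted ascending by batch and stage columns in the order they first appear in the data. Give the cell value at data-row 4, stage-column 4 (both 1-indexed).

With rows sorted ascending by batch, row 4 is batch=B034. stage columns in first-appearance order: pack, test, assemble, weld; column 4 is weld.
Long rows with batch=B034, stage=weld: 380 + 354 = 734.

734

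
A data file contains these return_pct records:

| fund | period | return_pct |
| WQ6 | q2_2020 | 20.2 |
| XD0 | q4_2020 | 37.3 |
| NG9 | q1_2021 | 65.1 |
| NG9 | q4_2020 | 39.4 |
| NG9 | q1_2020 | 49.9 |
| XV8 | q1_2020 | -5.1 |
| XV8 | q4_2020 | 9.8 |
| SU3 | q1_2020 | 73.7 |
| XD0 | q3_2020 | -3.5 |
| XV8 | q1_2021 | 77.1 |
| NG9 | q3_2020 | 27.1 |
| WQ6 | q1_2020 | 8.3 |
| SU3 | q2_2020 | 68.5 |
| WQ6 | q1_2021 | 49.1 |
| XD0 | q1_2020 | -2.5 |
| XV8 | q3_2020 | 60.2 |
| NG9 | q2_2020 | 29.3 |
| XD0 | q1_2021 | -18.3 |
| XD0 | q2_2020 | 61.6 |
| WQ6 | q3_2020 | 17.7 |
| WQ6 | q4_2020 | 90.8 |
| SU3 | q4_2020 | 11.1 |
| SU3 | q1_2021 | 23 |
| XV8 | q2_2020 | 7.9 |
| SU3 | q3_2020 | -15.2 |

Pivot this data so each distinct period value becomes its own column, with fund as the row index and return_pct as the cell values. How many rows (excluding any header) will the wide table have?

5

5 distinct fund values → 5 rows.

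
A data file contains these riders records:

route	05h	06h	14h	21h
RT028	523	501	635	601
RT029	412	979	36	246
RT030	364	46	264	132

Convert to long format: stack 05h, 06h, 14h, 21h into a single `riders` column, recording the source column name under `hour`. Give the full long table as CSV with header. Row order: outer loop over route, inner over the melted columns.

Each (route, column) pair becomes one row: 3 × 4 = 12 rows.
For example, (RT028, 05h) → riders=523.

route,hour,riders
RT028,05h,523
RT028,06h,501
RT028,14h,635
RT028,21h,601
RT029,05h,412
RT029,06h,979
RT029,14h,36
RT029,21h,246
RT030,05h,364
RT030,06h,46
RT030,14h,264
RT030,21h,132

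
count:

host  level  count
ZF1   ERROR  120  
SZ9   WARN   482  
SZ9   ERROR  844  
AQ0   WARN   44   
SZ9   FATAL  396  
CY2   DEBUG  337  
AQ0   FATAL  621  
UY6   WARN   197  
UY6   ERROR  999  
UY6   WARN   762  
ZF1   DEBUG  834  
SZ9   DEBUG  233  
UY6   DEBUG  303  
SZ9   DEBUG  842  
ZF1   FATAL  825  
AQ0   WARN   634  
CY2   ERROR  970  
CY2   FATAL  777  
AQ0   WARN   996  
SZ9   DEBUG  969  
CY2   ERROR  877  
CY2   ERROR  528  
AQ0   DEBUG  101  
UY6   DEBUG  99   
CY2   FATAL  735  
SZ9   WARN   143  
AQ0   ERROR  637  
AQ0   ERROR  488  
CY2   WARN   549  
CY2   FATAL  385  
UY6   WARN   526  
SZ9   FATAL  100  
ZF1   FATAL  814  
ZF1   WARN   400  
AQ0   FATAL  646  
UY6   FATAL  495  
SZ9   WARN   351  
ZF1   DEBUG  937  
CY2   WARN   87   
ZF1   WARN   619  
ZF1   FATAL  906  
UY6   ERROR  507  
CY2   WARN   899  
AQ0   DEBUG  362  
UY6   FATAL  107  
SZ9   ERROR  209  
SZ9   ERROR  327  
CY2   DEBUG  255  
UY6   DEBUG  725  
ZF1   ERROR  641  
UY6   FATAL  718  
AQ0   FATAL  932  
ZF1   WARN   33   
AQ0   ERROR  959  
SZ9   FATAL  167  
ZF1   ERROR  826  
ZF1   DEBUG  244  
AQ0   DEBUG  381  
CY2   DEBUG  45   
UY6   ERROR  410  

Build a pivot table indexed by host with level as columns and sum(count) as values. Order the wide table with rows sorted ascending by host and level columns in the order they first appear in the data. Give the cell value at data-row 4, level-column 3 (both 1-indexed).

1320

With rows sorted ascending by host, row 4 is host=UY6. level columns in first-appearance order: ERROR, WARN, FATAL, DEBUG; column 3 is FATAL.
Long rows with host=UY6, level=FATAL: 495 + 107 + 718 = 1320.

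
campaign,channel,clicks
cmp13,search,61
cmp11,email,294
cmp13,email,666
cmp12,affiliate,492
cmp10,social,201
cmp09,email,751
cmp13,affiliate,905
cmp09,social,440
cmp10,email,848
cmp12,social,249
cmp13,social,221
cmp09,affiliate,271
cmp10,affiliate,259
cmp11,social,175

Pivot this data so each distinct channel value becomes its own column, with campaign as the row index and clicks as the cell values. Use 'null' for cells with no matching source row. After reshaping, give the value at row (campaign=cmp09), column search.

null

No long-format row has campaign=cmp09 and channel=search, so the cell is null.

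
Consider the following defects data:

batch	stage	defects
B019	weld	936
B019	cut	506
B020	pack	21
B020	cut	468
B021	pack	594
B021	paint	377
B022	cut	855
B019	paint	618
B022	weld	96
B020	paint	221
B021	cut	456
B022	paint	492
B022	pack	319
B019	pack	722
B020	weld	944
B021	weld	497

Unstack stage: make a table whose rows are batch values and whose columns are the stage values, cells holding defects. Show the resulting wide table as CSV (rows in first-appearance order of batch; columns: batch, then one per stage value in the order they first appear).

batch,weld,cut,pack,paint
B019,936,506,722,618
B020,944,468,21,221
B021,497,456,594,377
B022,96,855,319,492

Columns: batch plus the 4 distinct stage values (weld, cut, pack, paint).
For example, row B019 column weld takes defects=936 from the long row (B019, weld).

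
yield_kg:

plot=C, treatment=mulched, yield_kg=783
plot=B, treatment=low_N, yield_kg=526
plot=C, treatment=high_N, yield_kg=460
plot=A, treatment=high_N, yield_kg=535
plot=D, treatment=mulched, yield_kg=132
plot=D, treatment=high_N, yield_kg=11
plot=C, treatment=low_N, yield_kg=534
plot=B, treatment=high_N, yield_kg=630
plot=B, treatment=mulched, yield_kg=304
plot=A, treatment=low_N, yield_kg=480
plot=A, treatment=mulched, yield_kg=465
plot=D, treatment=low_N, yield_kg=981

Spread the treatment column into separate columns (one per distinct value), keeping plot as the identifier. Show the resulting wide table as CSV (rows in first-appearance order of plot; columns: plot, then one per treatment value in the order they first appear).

plot,mulched,low_N,high_N
C,783,534,460
B,304,526,630
A,465,480,535
D,132,981,11

Columns: plot plus the 3 distinct treatment values (mulched, low_N, high_N).
For example, row C column mulched takes yield_kg=783 from the long row (C, mulched).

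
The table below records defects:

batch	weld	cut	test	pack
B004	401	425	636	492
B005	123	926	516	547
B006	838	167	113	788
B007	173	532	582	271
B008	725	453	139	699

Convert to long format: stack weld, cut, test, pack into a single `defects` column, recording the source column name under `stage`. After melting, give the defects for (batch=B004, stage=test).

636

Unpivoting turns each (batch, wide-column) pair into one long row.
The wide cell at row B004, column test holds 636, so the long row (B004, test) has defects=636.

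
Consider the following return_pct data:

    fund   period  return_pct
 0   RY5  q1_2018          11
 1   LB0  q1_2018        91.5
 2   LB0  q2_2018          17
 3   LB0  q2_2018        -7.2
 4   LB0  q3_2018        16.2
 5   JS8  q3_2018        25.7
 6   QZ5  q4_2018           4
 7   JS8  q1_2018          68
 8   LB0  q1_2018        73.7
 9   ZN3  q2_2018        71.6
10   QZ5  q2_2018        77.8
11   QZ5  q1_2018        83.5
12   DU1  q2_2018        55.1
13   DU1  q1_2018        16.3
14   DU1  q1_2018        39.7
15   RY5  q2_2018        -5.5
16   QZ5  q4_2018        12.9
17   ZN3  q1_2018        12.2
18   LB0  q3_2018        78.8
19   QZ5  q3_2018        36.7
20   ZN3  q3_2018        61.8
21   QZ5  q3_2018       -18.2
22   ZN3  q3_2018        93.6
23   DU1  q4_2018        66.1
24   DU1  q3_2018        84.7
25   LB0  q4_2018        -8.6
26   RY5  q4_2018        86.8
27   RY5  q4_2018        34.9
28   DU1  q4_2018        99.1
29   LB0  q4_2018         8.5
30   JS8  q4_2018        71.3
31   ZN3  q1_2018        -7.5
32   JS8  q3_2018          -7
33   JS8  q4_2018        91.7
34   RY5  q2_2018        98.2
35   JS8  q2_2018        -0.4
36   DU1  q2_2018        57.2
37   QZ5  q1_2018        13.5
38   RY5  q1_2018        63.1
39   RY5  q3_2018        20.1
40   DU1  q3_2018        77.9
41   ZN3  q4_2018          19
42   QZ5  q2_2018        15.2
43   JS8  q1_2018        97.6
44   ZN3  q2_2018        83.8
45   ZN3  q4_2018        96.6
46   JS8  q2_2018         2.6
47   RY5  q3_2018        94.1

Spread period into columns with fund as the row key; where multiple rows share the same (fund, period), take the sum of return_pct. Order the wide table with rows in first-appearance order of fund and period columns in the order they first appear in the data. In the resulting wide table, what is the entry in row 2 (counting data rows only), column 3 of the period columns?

95

With rows in first-appearance order of fund, row 2 is fund=LB0. period columns in first-appearance order: q1_2018, q2_2018, q3_2018, q4_2018; column 3 is q3_2018.
Long rows with fund=LB0, period=q3_2018: 16.2 + 78.8 = 95.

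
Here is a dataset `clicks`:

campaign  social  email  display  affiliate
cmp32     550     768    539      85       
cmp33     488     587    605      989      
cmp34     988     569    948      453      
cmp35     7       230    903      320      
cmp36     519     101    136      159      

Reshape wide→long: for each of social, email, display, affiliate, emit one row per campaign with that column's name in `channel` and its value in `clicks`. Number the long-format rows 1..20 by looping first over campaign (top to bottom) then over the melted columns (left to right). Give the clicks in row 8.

989

20 rows total (5 × 4). Row 8: index ⌊(8-1)/4⌋ = 1 into campaign → cmp33; (8-1) mod 4 = 3 into the melted columns → affiliate.
So row 8 is (cmp33, affiliate, 989); clicks = 989.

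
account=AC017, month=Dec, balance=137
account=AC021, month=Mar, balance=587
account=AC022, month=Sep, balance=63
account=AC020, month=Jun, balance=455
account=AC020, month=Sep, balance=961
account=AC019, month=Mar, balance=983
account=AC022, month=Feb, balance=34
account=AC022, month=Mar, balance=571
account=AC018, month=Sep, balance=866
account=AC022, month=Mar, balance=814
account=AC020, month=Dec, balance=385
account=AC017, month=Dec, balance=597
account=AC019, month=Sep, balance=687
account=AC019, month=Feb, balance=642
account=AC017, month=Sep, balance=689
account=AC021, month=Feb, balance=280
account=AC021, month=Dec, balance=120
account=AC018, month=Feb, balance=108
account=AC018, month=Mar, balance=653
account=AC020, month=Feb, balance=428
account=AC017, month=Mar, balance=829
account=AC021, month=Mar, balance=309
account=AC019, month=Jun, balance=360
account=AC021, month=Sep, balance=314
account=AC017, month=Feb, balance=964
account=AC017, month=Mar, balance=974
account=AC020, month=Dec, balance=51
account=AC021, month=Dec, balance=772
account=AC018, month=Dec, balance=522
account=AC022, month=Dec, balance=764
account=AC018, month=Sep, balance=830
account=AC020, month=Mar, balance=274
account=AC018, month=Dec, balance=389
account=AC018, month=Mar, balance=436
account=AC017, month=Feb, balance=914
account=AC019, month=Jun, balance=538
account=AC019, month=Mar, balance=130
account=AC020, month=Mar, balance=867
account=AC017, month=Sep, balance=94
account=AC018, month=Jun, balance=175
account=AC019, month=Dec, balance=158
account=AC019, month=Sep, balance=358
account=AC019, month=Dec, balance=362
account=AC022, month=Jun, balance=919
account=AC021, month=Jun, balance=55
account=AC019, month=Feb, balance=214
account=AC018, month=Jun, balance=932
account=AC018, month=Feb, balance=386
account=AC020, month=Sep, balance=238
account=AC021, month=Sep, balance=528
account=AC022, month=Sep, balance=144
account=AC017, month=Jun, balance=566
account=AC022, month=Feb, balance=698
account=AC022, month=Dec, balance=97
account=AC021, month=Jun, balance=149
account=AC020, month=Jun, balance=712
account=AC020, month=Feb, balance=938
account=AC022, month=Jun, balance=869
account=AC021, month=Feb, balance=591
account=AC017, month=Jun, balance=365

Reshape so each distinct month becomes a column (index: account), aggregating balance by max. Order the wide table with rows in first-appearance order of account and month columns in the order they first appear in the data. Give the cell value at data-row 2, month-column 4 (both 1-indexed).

With rows in first-appearance order of account, row 2 is account=AC021. month columns in first-appearance order: Dec, Mar, Sep, Jun, Feb; column 4 is Jun.
Long rows with account=AC021, month=Jun: max(55, 149) = 149.

149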